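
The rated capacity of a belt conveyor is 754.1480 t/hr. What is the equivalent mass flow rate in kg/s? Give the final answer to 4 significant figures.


m_dot = 754.1480 * 1000 / 3600
m_dot = 209.5 kg/s


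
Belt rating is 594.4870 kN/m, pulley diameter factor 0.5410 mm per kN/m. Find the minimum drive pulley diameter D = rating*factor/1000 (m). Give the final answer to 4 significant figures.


D = 594.4870 * 0.5410 / 1000
D = 0.3216 m


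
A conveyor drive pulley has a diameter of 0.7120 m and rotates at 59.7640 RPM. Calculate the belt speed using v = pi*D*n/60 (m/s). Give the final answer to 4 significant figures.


v = pi * 0.7120 * 59.7640 / 60
v = 2.228 m/s


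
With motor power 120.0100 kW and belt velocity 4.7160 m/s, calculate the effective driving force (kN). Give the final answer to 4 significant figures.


Te = P / v = 120.0100 / 4.7160
Te = 25.45 kN


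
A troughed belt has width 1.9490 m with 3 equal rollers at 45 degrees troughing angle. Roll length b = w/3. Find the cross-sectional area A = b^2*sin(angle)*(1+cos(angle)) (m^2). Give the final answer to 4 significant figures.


b = 1.9490/3 = 0.649667 m
A = 0.649667^2 * sin(45 deg) * (1 + cos(45 deg))
A = 0.5095 m^2


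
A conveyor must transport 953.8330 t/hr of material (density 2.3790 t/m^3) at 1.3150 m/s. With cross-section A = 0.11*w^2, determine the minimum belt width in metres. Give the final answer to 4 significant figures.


A_req = 953.8330 / (1.3150 * 2.3790 * 3600) = 0.0846934 m^2
w = sqrt(0.0846934 / 0.11)
w = 0.8775 m


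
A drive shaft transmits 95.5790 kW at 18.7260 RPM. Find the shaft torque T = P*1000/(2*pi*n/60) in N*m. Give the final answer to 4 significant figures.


omega = 2*pi*18.7260/60 = 1.96098 rad/s
T = 95.5790*1000 / 1.96098
T = 48740 N*m


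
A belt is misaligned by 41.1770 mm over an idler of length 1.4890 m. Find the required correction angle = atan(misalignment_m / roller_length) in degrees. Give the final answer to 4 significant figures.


misalign_m = 41.1770 / 1000 = 0.041177 m
angle = atan(0.041177 / 1.4890)
angle = 1.584 deg


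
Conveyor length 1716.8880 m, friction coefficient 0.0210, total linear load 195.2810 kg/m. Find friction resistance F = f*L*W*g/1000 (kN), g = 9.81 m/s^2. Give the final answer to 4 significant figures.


F = 0.0210 * 1716.8880 * 195.2810 * 9.81 / 1000
F = 69.07 kN


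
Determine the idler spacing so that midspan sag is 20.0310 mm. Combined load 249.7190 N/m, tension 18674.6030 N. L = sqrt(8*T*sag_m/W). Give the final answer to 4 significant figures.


sag = 20.0310/1000 = 0.020031 m
L = sqrt(8 * 18674.6030 * 0.020031 / 249.7190)
L = 3.462 m


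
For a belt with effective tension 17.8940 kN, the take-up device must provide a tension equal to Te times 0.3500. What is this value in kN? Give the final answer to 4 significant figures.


T_tu = 17.8940 * 0.3500
T_tu = 6.263 kN


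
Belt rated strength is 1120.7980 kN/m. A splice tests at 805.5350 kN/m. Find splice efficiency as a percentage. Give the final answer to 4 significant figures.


Eff = 805.5350 / 1120.7980 * 100
Eff = 71.87 %


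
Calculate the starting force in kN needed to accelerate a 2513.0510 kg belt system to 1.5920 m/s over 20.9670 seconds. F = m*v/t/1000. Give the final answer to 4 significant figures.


F = 2513.0510 * 1.5920 / 20.9670 / 1000
F = 0.1908 kN


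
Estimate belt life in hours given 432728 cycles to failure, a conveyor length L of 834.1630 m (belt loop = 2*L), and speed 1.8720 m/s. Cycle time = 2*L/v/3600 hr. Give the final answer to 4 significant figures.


cycle_time = 2 * 834.1630 / 1.8720 / 3600 = 0.247555 hr
life = 432728 * 0.247555 = 107100 hours


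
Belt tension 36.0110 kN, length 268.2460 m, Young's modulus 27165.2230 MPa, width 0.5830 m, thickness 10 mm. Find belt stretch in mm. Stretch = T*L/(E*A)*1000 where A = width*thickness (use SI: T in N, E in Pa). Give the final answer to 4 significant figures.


A = 0.5830 * 0.01 = 0.00583 m^2
Stretch = 36.0110*1000 * 268.2460 / (27165.2230e6 * 0.00583) * 1000
Stretch = 60.99 mm


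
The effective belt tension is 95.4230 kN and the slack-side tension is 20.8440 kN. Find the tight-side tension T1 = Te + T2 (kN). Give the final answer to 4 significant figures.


T1 = Te + T2 = 95.4230 + 20.8440
T1 = 116.3 kN


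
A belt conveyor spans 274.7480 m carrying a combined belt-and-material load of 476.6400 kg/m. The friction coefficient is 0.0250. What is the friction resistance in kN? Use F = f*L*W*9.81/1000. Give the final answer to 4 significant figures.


F = 0.0250 * 274.7480 * 476.6400 * 9.81 / 1000
F = 32.12 kN


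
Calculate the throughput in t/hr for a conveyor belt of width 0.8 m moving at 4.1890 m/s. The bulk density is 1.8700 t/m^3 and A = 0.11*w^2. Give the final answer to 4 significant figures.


A = 0.11 * 0.8^2 = 0.0704 m^2
C = 0.0704 * 4.1890 * 1.8700 * 3600
C = 1985 t/hr


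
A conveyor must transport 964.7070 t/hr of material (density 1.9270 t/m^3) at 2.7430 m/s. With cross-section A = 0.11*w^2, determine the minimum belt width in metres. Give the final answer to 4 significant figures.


A_req = 964.7070 / (2.7430 * 1.9270 * 3600) = 0.0506974 m^2
w = sqrt(0.0506974 / 0.11)
w = 0.6789 m


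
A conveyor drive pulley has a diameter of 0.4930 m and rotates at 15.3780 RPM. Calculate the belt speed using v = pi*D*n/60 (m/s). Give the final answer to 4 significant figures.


v = pi * 0.4930 * 15.3780 / 60
v = 0.3970 m/s


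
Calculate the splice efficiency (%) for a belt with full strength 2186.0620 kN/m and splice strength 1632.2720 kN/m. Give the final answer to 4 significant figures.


Eff = 1632.2720 / 2186.0620 * 100
Eff = 74.67 %


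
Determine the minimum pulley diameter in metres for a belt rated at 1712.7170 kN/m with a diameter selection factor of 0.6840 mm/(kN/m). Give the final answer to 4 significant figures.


D = 1712.7170 * 0.6840 / 1000
D = 1.171 m


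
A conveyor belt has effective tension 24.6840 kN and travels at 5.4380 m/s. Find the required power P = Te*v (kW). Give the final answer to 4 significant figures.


P = Te * v = 24.6840 * 5.4380
P = 134.2 kW


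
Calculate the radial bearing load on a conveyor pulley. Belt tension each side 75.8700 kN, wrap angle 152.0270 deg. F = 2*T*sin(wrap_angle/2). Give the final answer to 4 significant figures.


F = 2 * 75.8700 * sin(152.0270/2 deg)
F = 147.2 kN


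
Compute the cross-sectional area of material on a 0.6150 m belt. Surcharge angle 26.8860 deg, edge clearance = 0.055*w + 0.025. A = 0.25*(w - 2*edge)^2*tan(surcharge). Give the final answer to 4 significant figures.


edge = 0.055*0.6150 + 0.025 = 0.058825 m
ew = 0.6150 - 2*0.058825 = 0.49735 m
A = 0.25 * 0.49735^2 * tan(26.8860 deg)
A = 0.03135 m^2


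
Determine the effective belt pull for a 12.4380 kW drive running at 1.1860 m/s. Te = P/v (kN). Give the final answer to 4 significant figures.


Te = P / v = 12.4380 / 1.1860
Te = 10.49 kN


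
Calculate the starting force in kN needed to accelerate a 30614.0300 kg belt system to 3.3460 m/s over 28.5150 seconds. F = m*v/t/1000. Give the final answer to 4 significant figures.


F = 30614.0300 * 3.3460 / 28.5150 / 1000
F = 3.592 kN


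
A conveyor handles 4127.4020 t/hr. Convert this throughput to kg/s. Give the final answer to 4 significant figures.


m_dot = 4127.4020 * 1000 / 3600
m_dot = 1147 kg/s


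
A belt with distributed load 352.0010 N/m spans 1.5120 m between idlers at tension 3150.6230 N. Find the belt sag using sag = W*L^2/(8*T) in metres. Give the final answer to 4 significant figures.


sag = 352.0010 * 1.5120^2 / (8 * 3150.6230)
sag = 0.03193 m


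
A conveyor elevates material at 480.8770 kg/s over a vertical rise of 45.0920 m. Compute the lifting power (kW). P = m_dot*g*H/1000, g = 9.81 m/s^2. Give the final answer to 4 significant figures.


P = 480.8770 * 9.81 * 45.0920 / 1000
P = 212.7 kW


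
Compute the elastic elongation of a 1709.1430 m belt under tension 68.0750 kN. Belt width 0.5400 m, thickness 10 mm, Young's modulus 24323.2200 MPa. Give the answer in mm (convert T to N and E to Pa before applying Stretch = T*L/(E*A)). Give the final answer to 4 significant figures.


A = 0.5400 * 0.01 = 0.00540 m^2
Stretch = 68.0750*1000 * 1709.1430 / (24323.2200e6 * 0.00540) * 1000
Stretch = 885.8 mm


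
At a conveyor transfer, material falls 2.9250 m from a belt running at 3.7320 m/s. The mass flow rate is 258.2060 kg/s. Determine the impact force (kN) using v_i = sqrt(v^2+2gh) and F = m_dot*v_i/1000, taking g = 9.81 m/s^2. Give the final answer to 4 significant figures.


v_i = sqrt(3.7320^2 + 2*9.81*2.9250) = 8.4449 m/s
F = 258.2060 * 8.4449 / 1000
F = 2.181 kN


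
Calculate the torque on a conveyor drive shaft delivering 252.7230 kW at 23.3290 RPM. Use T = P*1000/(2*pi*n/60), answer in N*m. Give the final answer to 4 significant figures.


omega = 2*pi*23.3290/60 = 2.44301 rad/s
T = 252.7230*1000 / 2.44301
T = 103400 N*m


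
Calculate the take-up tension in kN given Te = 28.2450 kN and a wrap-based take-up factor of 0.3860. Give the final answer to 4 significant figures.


T_tu = 28.2450 * 0.3860
T_tu = 10.90 kN


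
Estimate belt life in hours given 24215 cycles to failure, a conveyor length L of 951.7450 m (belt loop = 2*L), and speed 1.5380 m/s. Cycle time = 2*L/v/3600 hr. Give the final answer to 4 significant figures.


cycle_time = 2 * 951.7450 / 1.5380 / 3600 = 0.343789 hr
life = 24215 * 0.343789 = 8325 hours


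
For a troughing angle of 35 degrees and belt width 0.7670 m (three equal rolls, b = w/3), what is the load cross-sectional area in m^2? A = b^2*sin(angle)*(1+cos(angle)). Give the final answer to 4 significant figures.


b = 0.7670/3 = 0.255667 m
A = 0.255667^2 * sin(35 deg) * (1 + cos(35 deg))
A = 0.06820 m^2


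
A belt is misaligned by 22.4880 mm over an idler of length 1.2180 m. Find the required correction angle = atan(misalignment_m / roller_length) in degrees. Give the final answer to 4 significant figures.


misalign_m = 22.4880 / 1000 = 0.022488 m
angle = atan(0.022488 / 1.2180)
angle = 1.058 deg


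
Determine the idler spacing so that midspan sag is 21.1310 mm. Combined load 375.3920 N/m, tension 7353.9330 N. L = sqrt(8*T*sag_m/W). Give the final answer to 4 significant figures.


sag = 21.1310/1000 = 0.021131 m
L = sqrt(8 * 7353.9330 * 0.021131 / 375.3920)
L = 1.820 m


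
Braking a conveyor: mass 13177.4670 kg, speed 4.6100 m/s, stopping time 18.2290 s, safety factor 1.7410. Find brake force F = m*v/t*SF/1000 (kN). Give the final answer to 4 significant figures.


F = 13177.4670 * 4.6100 / 18.2290 * 1.7410 / 1000
F = 5.802 kN


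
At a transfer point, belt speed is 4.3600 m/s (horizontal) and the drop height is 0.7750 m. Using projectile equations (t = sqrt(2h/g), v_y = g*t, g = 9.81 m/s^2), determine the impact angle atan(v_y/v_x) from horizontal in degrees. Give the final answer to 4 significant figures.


t = sqrt(2*0.7750/9.81) = 0.397495 s
v_y = 9.81 * 0.397495 = 3.89943 m/s
angle = atan(3.89943 / 4.3600) = 41.81 deg


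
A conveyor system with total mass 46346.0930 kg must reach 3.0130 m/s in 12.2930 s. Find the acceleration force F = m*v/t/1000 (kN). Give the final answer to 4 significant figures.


F = 46346.0930 * 3.0130 / 12.2930 / 1000
F = 11.36 kN


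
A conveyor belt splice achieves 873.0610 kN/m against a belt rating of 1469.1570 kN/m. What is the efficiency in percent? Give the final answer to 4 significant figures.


Eff = 873.0610 / 1469.1570 * 100
Eff = 59.43 %


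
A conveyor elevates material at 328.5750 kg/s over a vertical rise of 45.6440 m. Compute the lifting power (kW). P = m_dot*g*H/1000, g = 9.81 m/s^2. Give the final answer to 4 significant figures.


P = 328.5750 * 9.81 * 45.6440 / 1000
P = 147.1 kW


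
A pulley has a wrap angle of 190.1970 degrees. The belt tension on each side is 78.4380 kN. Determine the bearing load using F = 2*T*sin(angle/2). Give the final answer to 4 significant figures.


F = 2 * 78.4380 * sin(190.1970/2 deg)
F = 156.3 kN


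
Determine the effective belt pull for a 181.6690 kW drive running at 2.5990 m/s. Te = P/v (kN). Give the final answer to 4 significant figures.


Te = P / v = 181.6690 / 2.5990
Te = 69.90 kN


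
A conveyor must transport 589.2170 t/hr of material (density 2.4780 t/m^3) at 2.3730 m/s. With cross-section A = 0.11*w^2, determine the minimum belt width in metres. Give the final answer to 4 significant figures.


A_req = 589.2170 / (2.3730 * 2.4780 * 3600) = 0.0278339 m^2
w = sqrt(0.0278339 / 0.11)
w = 0.5030 m


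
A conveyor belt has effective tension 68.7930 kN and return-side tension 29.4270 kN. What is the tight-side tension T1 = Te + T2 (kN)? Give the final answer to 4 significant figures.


T1 = Te + T2 = 68.7930 + 29.4270
T1 = 98.22 kN


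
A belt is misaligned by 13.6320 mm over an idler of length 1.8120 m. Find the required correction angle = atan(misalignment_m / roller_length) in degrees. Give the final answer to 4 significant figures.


misalign_m = 13.6320 / 1000 = 0.013632 m
angle = atan(0.013632 / 1.8120)
angle = 0.4310 deg


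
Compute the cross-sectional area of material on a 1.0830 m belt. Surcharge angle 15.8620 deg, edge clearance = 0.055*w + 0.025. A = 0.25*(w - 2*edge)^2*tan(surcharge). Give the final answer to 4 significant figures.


edge = 0.055*1.0830 + 0.025 = 0.084565 m
ew = 1.0830 - 2*0.084565 = 0.91387 m
A = 0.25 * 0.91387^2 * tan(15.8620 deg)
A = 0.05933 m^2


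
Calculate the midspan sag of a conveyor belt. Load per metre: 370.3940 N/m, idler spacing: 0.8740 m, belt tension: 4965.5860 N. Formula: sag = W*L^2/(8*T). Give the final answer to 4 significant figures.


sag = 370.3940 * 0.8740^2 / (8 * 4965.5860)
sag = 0.007122 m


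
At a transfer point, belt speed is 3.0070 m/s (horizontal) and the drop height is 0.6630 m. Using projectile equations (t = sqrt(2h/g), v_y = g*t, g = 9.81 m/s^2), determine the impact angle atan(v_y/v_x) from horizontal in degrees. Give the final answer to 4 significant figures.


t = sqrt(2*0.6630/9.81) = 0.367652 s
v_y = 9.81 * 0.367652 = 3.60667 m/s
angle = atan(3.60667 / 3.0070) = 50.18 deg


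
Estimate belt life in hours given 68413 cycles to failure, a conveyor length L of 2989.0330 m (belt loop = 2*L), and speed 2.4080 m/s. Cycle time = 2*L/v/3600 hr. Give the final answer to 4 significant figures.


cycle_time = 2 * 2989.0330 / 2.4080 / 3600 = 0.689607 hr
life = 68413 * 0.689607 = 47180 hours


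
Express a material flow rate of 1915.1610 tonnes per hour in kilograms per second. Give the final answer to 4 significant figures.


m_dot = 1915.1610 * 1000 / 3600
m_dot = 532.0 kg/s


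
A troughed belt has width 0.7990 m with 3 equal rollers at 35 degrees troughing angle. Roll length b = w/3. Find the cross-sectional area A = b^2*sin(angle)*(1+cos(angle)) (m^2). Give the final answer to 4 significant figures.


b = 0.7990/3 = 0.266333 m
A = 0.266333^2 * sin(35 deg) * (1 + cos(35 deg))
A = 0.07401 m^2


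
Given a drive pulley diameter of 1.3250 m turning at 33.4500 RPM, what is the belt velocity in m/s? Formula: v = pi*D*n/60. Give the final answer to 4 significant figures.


v = pi * 1.3250 * 33.4500 / 60
v = 2.321 m/s


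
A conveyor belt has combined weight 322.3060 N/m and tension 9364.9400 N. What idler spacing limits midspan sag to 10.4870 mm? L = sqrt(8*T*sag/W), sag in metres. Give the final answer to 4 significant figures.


sag = 10.4870/1000 = 0.010487 m
L = sqrt(8 * 9364.9400 * 0.010487 / 322.3060)
L = 1.561 m


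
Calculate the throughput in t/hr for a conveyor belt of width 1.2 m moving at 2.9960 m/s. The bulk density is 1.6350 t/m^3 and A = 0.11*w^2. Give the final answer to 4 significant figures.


A = 0.11 * 1.2^2 = 0.1584 m^2
C = 0.1584 * 2.9960 * 1.6350 * 3600
C = 2793 t/hr


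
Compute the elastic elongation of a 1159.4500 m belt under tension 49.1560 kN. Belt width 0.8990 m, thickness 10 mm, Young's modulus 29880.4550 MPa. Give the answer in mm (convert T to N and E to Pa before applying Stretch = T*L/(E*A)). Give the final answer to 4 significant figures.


A = 0.8990 * 0.01 = 0.00899 m^2
Stretch = 49.1560*1000 * 1159.4500 / (29880.4550e6 * 0.00899) * 1000
Stretch = 212.2 mm


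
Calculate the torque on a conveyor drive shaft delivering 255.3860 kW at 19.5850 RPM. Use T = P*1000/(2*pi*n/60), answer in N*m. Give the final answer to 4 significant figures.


omega = 2*pi*19.5850/60 = 2.05094 rad/s
T = 255.3860*1000 / 2.05094
T = 124500 N*m


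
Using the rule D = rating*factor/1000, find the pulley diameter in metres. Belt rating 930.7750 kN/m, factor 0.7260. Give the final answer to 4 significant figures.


D = 930.7750 * 0.7260 / 1000
D = 0.6757 m


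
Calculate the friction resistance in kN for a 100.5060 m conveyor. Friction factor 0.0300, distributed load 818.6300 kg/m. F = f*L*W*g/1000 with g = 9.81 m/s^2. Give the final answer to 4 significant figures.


F = 0.0300 * 100.5060 * 818.6300 * 9.81 / 1000
F = 24.21 kN


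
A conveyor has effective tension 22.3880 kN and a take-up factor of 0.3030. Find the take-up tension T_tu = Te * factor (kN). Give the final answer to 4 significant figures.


T_tu = 22.3880 * 0.3030
T_tu = 6.784 kN


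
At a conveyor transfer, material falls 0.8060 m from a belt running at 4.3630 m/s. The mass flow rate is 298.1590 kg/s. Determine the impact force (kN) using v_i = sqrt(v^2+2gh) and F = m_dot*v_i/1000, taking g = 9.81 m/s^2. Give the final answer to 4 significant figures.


v_i = sqrt(4.3630^2 + 2*9.81*0.8060) = 5.90335 m/s
F = 298.1590 * 5.90335 / 1000
F = 1.760 kN


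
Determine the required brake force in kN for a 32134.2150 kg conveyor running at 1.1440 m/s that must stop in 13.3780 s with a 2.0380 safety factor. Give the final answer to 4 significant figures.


F = 32134.2150 * 1.1440 / 13.3780 * 2.0380 / 1000
F = 5.600 kN


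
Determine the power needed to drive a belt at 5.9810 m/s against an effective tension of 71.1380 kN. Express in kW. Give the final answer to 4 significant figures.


P = Te * v = 71.1380 * 5.9810
P = 425.5 kW


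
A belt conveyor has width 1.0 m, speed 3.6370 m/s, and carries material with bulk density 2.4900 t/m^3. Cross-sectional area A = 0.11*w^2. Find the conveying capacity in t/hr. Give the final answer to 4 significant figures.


A = 0.11 * 1.0^2 = 0.11 m^2
C = 0.11 * 3.6370 * 2.4900 * 3600
C = 3586 t/hr


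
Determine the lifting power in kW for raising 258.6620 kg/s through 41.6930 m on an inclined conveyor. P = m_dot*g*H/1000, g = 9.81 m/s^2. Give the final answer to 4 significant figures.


P = 258.6620 * 9.81 * 41.6930 / 1000
P = 105.8 kW


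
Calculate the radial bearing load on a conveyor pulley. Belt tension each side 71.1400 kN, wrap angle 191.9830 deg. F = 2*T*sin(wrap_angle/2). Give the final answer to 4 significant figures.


F = 2 * 71.1400 * sin(191.9830/2 deg)
F = 141.5 kN


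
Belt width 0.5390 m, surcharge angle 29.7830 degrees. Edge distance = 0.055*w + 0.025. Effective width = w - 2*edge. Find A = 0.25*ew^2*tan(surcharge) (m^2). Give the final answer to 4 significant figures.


edge = 0.055*0.5390 + 0.025 = 0.054645 m
ew = 0.5390 - 2*0.054645 = 0.42971 m
A = 0.25 * 0.42971^2 * tan(29.7830 deg)
A = 0.02642 m^2


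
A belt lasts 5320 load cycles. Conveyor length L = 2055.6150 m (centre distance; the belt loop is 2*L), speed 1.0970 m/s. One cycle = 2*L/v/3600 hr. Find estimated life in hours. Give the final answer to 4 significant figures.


cycle_time = 2 * 2055.6150 / 1.0970 / 3600 = 1.04103 hr
life = 5320 * 1.04103 = 5538 hours


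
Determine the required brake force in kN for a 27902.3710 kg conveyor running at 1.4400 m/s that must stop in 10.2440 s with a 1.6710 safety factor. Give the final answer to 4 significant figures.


F = 27902.3710 * 1.4400 / 10.2440 * 1.6710 / 1000
F = 6.554 kN


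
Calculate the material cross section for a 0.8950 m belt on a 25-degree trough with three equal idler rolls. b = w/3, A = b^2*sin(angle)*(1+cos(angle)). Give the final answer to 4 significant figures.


b = 0.8950/3 = 0.298333 m
A = 0.298333^2 * sin(25 deg) * (1 + cos(25 deg))
A = 0.07170 m^2


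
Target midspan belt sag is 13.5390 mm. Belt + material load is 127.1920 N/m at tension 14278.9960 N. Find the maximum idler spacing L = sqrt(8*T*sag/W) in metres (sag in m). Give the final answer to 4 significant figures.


sag = 13.5390/1000 = 0.013539 m
L = sqrt(8 * 14278.9960 * 0.013539 / 127.1920)
L = 3.487 m


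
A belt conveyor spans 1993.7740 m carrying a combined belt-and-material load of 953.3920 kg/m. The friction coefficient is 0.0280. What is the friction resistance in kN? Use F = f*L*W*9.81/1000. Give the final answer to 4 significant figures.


F = 0.0280 * 1993.7740 * 953.3920 * 9.81 / 1000
F = 522.1 kN


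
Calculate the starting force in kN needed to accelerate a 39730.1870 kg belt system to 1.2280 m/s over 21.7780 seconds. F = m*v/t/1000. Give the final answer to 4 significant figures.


F = 39730.1870 * 1.2280 / 21.7780 / 1000
F = 2.240 kN


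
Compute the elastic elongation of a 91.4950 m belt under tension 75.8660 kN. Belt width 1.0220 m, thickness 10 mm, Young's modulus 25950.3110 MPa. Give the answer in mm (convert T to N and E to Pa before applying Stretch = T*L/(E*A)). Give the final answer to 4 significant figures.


A = 1.0220 * 0.01 = 0.01022 m^2
Stretch = 75.8660*1000 * 91.4950 / (25950.3110e6 * 0.01022) * 1000
Stretch = 26.17 mm


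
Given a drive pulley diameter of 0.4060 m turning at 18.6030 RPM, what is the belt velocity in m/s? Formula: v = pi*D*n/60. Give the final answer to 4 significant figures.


v = pi * 0.4060 * 18.6030 / 60
v = 0.3955 m/s


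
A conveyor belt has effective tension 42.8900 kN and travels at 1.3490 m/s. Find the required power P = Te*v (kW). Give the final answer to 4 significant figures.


P = Te * v = 42.8900 * 1.3490
P = 57.86 kW


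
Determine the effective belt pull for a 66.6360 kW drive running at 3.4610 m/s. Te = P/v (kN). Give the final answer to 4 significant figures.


Te = P / v = 66.6360 / 3.4610
Te = 19.25 kN


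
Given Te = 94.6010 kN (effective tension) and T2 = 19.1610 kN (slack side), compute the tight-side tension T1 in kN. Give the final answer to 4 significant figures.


T1 = Te + T2 = 94.6010 + 19.1610
T1 = 113.8 kN


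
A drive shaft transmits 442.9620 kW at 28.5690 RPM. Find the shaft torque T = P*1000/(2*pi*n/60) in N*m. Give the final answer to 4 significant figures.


omega = 2*pi*28.5690/60 = 2.99174 rad/s
T = 442.9620*1000 / 2.99174
T = 148100 N*m


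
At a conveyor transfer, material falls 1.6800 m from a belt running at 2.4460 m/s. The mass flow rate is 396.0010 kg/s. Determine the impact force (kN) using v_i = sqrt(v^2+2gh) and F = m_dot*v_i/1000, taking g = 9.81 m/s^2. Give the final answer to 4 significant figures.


v_i = sqrt(2.4460^2 + 2*9.81*1.6800) = 6.24055 m/s
F = 396.0010 * 6.24055 / 1000
F = 2.471 kN


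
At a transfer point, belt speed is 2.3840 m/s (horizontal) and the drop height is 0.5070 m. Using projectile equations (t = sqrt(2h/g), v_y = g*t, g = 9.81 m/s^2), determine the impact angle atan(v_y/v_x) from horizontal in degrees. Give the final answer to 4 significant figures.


t = sqrt(2*0.5070/9.81) = 0.321503 s
v_y = 9.81 * 0.321503 = 3.15394 m/s
angle = atan(3.15394 / 2.3840) = 52.92 deg


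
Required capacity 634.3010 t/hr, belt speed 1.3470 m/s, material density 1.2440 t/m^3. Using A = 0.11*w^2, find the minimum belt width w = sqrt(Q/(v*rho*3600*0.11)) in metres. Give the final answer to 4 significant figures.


A_req = 634.3010 / (1.3470 * 1.2440 * 3600) = 0.105149 m^2
w = sqrt(0.105149 / 0.11)
w = 0.9777 m


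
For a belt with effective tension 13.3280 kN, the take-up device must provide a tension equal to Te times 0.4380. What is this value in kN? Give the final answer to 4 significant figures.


T_tu = 13.3280 * 0.4380
T_tu = 5.838 kN


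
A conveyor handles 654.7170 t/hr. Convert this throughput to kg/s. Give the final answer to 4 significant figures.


m_dot = 654.7170 * 1000 / 3600
m_dot = 181.9 kg/s


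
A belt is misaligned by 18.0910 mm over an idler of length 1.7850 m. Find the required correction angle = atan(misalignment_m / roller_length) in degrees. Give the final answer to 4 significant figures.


misalign_m = 18.0910 / 1000 = 0.018091 m
angle = atan(0.018091 / 1.7850)
angle = 0.5807 deg


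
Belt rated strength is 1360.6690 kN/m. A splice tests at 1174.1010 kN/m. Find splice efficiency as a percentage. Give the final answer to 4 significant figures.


Eff = 1174.1010 / 1360.6690 * 100
Eff = 86.29 %


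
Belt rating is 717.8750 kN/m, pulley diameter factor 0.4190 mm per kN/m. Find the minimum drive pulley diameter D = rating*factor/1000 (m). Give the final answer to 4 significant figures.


D = 717.8750 * 0.4190 / 1000
D = 0.3008 m


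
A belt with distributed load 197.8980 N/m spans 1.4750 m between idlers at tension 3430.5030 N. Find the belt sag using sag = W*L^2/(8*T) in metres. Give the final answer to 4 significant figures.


sag = 197.8980 * 1.4750^2 / (8 * 3430.5030)
sag = 0.01569 m


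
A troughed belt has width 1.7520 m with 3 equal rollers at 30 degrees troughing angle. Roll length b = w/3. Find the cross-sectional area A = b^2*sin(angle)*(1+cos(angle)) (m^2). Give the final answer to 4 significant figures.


b = 1.7520/3 = 0.584 m
A = 0.584^2 * sin(30 deg) * (1 + cos(30 deg))
A = 0.3182 m^2


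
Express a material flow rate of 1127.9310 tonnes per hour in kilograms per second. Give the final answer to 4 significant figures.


m_dot = 1127.9310 * 1000 / 3600
m_dot = 313.3 kg/s


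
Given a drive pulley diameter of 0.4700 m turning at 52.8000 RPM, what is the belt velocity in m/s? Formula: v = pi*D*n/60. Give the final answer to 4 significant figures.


v = pi * 0.4700 * 52.8000 / 60
v = 1.299 m/s


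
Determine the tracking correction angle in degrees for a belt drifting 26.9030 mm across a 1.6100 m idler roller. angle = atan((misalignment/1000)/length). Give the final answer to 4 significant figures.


misalign_m = 26.9030 / 1000 = 0.026903 m
angle = atan(0.026903 / 1.6100)
angle = 0.9573 deg


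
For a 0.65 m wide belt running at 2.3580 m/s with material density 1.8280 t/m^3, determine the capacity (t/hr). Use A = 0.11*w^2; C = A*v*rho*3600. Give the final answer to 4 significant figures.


A = 0.11 * 0.65^2 = 0.046475 m^2
C = 0.046475 * 2.3580 * 1.8280 * 3600
C = 721.2 t/hr


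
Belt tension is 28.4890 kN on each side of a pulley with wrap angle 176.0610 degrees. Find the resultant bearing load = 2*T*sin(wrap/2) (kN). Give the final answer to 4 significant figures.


F = 2 * 28.4890 * sin(176.0610/2 deg)
F = 56.94 kN


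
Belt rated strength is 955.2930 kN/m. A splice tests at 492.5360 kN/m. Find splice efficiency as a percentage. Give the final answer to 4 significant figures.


Eff = 492.5360 / 955.2930 * 100
Eff = 51.56 %


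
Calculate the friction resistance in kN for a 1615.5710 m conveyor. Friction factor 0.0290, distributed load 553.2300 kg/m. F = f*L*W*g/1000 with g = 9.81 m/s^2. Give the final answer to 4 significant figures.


F = 0.0290 * 1615.5710 * 553.2300 * 9.81 / 1000
F = 254.3 kN


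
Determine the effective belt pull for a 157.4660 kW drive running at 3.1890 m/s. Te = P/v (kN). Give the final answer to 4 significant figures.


Te = P / v = 157.4660 / 3.1890
Te = 49.38 kN


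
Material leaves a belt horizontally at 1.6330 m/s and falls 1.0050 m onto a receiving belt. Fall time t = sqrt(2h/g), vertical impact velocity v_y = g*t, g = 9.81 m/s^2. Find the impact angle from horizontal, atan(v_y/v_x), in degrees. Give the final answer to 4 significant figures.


t = sqrt(2*1.0050/9.81) = 0.452651 s
v_y = 9.81 * 0.452651 = 4.44051 m/s
angle = atan(4.44051 / 1.6330) = 69.81 deg


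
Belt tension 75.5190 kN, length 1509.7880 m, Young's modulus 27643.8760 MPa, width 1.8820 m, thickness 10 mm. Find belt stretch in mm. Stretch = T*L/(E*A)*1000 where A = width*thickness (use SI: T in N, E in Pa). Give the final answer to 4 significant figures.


A = 1.8820 * 0.01 = 0.01882 m^2
Stretch = 75.5190*1000 * 1509.7880 / (27643.8760e6 * 0.01882) * 1000
Stretch = 219.2 mm


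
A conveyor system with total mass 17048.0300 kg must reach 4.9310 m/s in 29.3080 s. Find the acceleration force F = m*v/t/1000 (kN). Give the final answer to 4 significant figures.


F = 17048.0300 * 4.9310 / 29.3080 / 1000
F = 2.868 kN


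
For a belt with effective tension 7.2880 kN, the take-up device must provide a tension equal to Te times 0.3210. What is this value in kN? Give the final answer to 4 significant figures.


T_tu = 7.2880 * 0.3210
T_tu = 2.339 kN


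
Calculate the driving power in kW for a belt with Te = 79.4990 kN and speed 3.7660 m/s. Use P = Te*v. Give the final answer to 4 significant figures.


P = Te * v = 79.4990 * 3.7660
P = 299.4 kW


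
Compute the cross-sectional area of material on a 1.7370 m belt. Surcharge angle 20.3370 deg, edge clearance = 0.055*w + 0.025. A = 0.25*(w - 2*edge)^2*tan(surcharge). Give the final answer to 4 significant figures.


edge = 0.055*1.7370 + 0.025 = 0.120535 m
ew = 1.7370 - 2*0.120535 = 1.49593 m
A = 0.25 * 1.49593^2 * tan(20.3370 deg)
A = 0.2074 m^2


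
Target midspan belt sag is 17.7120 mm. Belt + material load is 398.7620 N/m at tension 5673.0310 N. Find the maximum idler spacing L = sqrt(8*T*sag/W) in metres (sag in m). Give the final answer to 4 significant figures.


sag = 17.7120/1000 = 0.017712 m
L = sqrt(8 * 5673.0310 * 0.017712 / 398.7620)
L = 1.420 m


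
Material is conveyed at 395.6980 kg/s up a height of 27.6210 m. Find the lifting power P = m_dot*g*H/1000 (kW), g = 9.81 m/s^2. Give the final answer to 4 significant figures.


P = 395.6980 * 9.81 * 27.6210 / 1000
P = 107.2 kW


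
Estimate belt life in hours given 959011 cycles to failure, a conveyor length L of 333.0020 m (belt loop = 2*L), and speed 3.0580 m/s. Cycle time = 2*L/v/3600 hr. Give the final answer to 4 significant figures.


cycle_time = 2 * 333.0020 / 3.0580 / 3600 = 0.0604974 hr
life = 959011 * 0.0604974 = 58020 hours


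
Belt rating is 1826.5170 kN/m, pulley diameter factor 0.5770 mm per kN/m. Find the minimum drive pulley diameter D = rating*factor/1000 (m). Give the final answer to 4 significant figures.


D = 1826.5170 * 0.5770 / 1000
D = 1.054 m


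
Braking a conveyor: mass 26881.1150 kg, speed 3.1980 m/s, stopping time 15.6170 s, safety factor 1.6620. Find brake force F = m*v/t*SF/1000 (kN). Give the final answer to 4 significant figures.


F = 26881.1150 * 3.1980 / 15.6170 * 1.6620 / 1000
F = 9.149 kN


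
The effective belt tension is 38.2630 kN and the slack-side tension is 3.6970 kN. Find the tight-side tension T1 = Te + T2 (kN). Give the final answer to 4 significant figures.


T1 = Te + T2 = 38.2630 + 3.6970
T1 = 41.96 kN


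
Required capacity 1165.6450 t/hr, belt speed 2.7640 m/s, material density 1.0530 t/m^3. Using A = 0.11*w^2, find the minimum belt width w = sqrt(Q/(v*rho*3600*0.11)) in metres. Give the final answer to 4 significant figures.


A_req = 1165.6450 / (2.7640 * 1.0530 * 3600) = 0.111249 m^2
w = sqrt(0.111249 / 0.11)
w = 1.006 m


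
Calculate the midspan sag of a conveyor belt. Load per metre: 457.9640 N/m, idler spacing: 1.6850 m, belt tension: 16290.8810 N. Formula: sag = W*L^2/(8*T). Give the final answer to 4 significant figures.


sag = 457.9640 * 1.6850^2 / (8 * 16290.8810)
sag = 0.009977 m


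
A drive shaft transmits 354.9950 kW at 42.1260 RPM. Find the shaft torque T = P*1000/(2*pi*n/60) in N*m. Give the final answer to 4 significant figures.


omega = 2*pi*42.1260/60 = 4.41142 rad/s
T = 354.9950*1000 / 4.41142
T = 80470 N*m


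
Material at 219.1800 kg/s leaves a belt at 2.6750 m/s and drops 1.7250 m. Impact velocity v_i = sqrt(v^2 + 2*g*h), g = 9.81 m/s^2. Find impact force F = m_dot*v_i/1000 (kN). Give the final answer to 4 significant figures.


v_i = sqrt(2.6750^2 + 2*9.81*1.7250) = 6.40313 m/s
F = 219.1800 * 6.40313 / 1000
F = 1.403 kN


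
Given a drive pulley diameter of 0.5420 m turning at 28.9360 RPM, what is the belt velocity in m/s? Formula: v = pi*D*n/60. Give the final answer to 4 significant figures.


v = pi * 0.5420 * 28.9360 / 60
v = 0.8212 m/s


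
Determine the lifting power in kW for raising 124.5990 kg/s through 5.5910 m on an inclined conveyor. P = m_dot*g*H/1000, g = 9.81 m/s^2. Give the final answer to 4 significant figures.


P = 124.5990 * 9.81 * 5.5910 / 1000
P = 6.834 kW


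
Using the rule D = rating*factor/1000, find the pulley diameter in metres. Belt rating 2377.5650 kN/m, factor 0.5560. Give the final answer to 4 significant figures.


D = 2377.5650 * 0.5560 / 1000
D = 1.322 m


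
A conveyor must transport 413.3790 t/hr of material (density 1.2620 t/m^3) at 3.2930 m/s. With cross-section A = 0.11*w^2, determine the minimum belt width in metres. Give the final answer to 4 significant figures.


A_req = 413.3790 / (3.2930 * 1.2620 * 3600) = 0.0276309 m^2
w = sqrt(0.0276309 / 0.11)
w = 0.5012 m


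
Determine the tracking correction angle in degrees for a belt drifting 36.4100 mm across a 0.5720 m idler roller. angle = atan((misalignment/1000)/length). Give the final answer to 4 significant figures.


misalign_m = 36.4100 / 1000 = 0.036410 m
angle = atan(0.036410 / 0.5720)
angle = 3.642 deg


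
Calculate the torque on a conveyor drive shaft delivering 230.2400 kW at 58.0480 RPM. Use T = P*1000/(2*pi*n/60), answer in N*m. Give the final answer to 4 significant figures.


omega = 2*pi*58.0480/60 = 6.07877 rad/s
T = 230.2400*1000 / 6.07877
T = 37880 N*m


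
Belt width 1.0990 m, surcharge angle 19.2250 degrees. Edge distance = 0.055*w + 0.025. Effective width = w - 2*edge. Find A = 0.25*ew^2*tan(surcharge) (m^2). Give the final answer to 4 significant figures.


edge = 0.055*1.0990 + 0.025 = 0.085445 m
ew = 1.0990 - 2*0.085445 = 0.92811 m
A = 0.25 * 0.92811^2 * tan(19.2250 deg)
A = 0.07510 m^2


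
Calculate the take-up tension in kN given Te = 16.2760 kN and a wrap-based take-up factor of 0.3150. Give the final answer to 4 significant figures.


T_tu = 16.2760 * 0.3150
T_tu = 5.127 kN


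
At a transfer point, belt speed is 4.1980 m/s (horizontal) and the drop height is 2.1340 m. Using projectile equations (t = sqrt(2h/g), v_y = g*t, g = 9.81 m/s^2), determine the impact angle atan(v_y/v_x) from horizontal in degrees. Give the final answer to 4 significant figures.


t = sqrt(2*2.1340/9.81) = 0.659596 s
v_y = 9.81 * 0.659596 = 6.47064 m/s
angle = atan(6.47064 / 4.1980) = 57.03 deg


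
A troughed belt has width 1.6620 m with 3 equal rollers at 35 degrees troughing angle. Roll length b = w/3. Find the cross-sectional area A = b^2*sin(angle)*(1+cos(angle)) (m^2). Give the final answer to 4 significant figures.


b = 1.6620/3 = 0.554 m
A = 0.554^2 * sin(35 deg) * (1 + cos(35 deg))
A = 0.3202 m^2


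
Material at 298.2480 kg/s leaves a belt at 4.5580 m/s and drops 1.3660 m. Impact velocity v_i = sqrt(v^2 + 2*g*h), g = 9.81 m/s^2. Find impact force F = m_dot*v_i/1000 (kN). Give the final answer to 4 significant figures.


v_i = sqrt(4.5580^2 + 2*9.81*1.3660) = 6.89756 m/s
F = 298.2480 * 6.89756 / 1000
F = 2.057 kN


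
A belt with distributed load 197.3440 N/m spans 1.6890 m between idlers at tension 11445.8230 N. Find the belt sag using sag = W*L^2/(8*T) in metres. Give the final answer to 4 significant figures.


sag = 197.3440 * 1.6890^2 / (8 * 11445.8230)
sag = 0.006148 m


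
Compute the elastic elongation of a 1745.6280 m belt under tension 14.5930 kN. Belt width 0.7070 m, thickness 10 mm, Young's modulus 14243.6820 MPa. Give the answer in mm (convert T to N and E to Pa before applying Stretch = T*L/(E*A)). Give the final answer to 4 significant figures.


A = 0.7070 * 0.01 = 0.00707 m^2
Stretch = 14.5930*1000 * 1745.6280 / (14243.6820e6 * 0.00707) * 1000
Stretch = 253.0 mm


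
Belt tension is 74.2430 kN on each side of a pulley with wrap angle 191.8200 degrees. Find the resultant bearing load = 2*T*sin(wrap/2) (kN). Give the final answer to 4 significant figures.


F = 2 * 74.2430 * sin(191.8200/2 deg)
F = 147.7 kN


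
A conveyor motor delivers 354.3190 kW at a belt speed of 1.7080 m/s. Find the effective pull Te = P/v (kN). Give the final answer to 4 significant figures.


Te = P / v = 354.3190 / 1.7080
Te = 207.4 kN


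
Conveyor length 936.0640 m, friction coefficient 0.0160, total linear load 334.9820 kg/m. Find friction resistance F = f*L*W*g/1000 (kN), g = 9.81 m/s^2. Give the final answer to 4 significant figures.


F = 0.0160 * 936.0640 * 334.9820 * 9.81 / 1000
F = 49.22 kN


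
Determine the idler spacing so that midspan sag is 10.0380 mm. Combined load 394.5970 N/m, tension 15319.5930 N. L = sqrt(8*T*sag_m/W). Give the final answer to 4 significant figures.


sag = 10.0380/1000 = 0.010038 m
L = sqrt(8 * 15319.5930 * 0.010038 / 394.5970)
L = 1.766 m


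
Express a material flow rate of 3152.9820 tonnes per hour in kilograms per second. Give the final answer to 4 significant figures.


m_dot = 3152.9820 * 1000 / 3600
m_dot = 875.8 kg/s


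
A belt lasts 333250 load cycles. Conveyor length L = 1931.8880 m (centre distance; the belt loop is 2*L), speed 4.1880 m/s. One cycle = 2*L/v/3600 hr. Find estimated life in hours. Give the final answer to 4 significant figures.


cycle_time = 2 * 1931.8880 / 4.1880 / 3600 = 0.256273 hr
life = 333250 * 0.256273 = 85400 hours


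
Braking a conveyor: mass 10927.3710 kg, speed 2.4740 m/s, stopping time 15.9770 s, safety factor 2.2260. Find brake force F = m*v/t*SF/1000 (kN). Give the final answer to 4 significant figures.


F = 10927.3710 * 2.4740 / 15.9770 * 2.2260 / 1000
F = 3.767 kN


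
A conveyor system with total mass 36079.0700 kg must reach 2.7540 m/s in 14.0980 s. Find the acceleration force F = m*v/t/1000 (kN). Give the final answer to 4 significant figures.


F = 36079.0700 * 2.7540 / 14.0980 / 1000
F = 7.048 kN


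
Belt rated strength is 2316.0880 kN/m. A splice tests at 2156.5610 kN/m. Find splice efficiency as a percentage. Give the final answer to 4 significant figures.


Eff = 2156.5610 / 2316.0880 * 100
Eff = 93.11 %


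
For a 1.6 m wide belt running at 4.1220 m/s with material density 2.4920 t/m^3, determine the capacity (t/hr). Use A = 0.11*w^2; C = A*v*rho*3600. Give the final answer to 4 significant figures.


A = 0.11 * 1.6^2 = 0.2816 m^2
C = 0.2816 * 4.1220 * 2.4920 * 3600
C = 10410 t/hr


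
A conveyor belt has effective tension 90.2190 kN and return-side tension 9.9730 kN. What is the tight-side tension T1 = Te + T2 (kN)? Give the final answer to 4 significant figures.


T1 = Te + T2 = 90.2190 + 9.9730
T1 = 100.2 kN


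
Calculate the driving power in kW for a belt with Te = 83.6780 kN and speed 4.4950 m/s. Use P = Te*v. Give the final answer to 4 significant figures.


P = Te * v = 83.6780 * 4.4950
P = 376.1 kW


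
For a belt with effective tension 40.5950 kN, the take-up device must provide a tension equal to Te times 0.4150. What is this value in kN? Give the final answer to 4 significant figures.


T_tu = 40.5950 * 0.4150
T_tu = 16.85 kN


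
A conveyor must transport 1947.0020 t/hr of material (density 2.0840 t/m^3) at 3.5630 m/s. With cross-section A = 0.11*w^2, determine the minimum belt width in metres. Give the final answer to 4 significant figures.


A_req = 1947.0020 / (3.5630 * 2.0840 * 3600) = 0.0728367 m^2
w = sqrt(0.0728367 / 0.11)
w = 0.8137 m


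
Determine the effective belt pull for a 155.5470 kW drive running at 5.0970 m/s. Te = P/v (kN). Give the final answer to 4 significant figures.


Te = P / v = 155.5470 / 5.0970
Te = 30.52 kN
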